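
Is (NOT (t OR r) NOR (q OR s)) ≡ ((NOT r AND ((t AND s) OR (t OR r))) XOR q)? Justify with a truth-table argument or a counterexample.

No. Counterexample: with r=0, s=0, q=1, t=0, Expression 1 = 0 but Expression 2 = 1.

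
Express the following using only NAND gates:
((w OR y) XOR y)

((((w NAND w) NAND (y NAND y)) NAND (((w NAND w) NAND (y NAND y)) NAND y)) NAND (y NAND (((w NAND w) NAND (y NAND y)) NAND y)))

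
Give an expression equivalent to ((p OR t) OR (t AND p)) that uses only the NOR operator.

((((p NOR t) NOR (p NOR t)) NOR ((t NOR t) NOR (p NOR p))) NOR (((p NOR t) NOR (p NOR t)) NOR ((t NOR t) NOR (p NOR p))))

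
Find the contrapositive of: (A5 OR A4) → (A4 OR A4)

Contrapositive: NOT (A4 OR A4) → NOT (A5 OR A4)
Note: A statement and its contrapositive are logically equivalent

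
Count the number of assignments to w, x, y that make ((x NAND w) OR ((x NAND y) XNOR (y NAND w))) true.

Satisfying assignments: (0,0,0), (0,0,1), (0,1,0), (0,1,1), (1,0,0), (1,0,1), (1,1,0), (1,1,1)
Count: 8 out of 8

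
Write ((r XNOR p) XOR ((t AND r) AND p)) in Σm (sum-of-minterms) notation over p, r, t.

Σm(0, 1, 6) = (NOT p AND NOT r AND NOT t) OR (NOT p AND NOT r AND t) OR (p AND r AND NOT t)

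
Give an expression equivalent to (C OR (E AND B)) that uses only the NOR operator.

((C NOR ((E NOR E) NOR (B NOR B))) NOR (C NOR ((E NOR E) NOR (B NOR B))))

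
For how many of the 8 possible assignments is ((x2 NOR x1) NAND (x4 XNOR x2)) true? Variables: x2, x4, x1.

Satisfying assignments: (0,0,1), (0,1,0), (0,1,1), (1,0,0), (1,0,1), (1,1,0), (1,1,1)
Count: 7 out of 8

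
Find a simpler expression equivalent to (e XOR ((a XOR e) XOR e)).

By XOR self-cancellation ((E XOR v) XOR v = E):
= (a XOR e)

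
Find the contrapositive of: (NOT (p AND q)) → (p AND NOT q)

Contrapositive: NOT (p AND NOT q) → (p AND q)
Note: A statement and its contrapositive are logically equivalent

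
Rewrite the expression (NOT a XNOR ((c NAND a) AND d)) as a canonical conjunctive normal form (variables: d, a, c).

(d OR a OR c) AND (d OR a OR NOT c) AND (NOT d OR NOT a OR c)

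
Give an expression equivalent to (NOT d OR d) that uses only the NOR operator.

(((d NOR d) NOR d) NOR ((d NOR d) NOR d))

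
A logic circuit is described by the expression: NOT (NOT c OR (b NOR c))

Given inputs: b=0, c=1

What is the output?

Substituting: NOT (NOT 1 OR (0 NOR 1))
= 1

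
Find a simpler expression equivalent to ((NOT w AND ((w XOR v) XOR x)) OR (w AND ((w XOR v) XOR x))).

By distribution ((E AND v) OR (E AND NOT v) = E):
= ((w XOR v) XOR x)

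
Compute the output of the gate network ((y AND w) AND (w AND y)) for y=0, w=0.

Substituting: ((0 AND 0) AND (0 AND 0))
= 0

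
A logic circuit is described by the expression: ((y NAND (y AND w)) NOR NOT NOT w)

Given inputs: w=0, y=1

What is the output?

Substituting: ((1 NAND (1 AND 0)) NOR NOT NOT 0)
= 0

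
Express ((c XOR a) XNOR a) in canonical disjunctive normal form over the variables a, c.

(NOT a AND NOT c) OR (a AND NOT c)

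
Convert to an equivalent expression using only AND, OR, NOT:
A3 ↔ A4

(A3 AND A4) OR (NOT A3 AND NOT A4)
(Biconditional = both true or both false)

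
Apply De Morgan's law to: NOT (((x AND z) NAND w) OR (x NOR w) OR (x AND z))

NOT ((x AND z) NAND w) AND NOT (x NOR w) AND NOT (x AND z)
De Morgan's: NOT(OR of terms) = AND of negations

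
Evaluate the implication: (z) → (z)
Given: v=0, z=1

Antecedent (z) = 1; consequent (z) = 1.
1 → 1 = 1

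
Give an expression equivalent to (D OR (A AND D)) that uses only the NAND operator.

((D NAND D) NAND (((A NAND D) NAND (A NAND D)) NAND ((A NAND D) NAND (A NAND D))))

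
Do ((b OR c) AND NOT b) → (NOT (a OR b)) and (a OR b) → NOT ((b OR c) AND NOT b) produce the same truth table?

Yes, Contrapositive is always equivalent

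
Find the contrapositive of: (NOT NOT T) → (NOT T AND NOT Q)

Contrapositive: NOT (NOT T AND NOT Q) → NOT T
Note: A statement and its contrapositive are logically equivalent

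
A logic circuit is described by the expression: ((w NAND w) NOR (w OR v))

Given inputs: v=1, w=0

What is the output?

Substituting: ((0 NAND 0) NOR (0 OR 1))
= 0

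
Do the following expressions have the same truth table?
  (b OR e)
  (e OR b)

Yes, they are equivalent — the two output columns agree on all 4 assignments:
e | b | Expression 1 | Expression 2
-----------------------------------
0 | 0 | 0 | 0
0 | 1 | 1 | 1
1 | 0 | 1 | 1
1 | 1 | 1 | 1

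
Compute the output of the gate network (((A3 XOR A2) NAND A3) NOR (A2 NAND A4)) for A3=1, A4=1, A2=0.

Substituting: (((1 XOR 0) NAND 1) NOR (0 NAND 1))
= 0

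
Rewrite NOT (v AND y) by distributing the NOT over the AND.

NOT v OR NOT y
De Morgan's: NOT(AND of terms) = OR of negations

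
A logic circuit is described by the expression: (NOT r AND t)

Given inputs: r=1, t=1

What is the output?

Substituting: (NOT 1 AND 1)
= 0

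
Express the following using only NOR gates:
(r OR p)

((r NOR p) NOR (r NOR p))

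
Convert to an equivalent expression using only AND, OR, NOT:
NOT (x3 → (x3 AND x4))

x3 AND NOT (x3 AND x4)
(Negated implication: NOT(A → B) = A AND NOT B)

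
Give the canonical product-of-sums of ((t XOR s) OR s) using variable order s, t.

ΠM(0) = (s OR t)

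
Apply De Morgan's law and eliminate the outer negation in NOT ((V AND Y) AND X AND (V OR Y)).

NOT (V AND Y) OR NOT X OR NOT (V OR Y)
De Morgan's: NOT(AND of terms) = OR of negations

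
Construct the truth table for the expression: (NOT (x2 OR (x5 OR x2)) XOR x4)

x2 | x4 | x5 | Output
---------------------
0 | 0 | 0 | 1
0 | 0 | 1 | 0
0 | 1 | 0 | 0
0 | 1 | 1 | 1
1 | 0 | 0 | 0
1 | 0 | 1 | 0
1 | 1 | 0 | 1
1 | 1 | 1 | 1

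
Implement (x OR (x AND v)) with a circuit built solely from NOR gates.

((x NOR ((x NOR x) NOR (v NOR v))) NOR (x NOR ((x NOR x) NOR (v NOR v))))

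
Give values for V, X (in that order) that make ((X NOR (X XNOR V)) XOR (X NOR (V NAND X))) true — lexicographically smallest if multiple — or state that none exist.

V=1, X=0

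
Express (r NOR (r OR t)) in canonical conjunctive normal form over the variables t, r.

(t OR NOT r) AND (NOT t OR r) AND (NOT t OR NOT r)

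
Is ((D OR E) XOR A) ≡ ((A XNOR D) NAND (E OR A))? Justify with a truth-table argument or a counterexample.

No. Counterexample: with A=0, D=0, E=0, Expression 1 = 0 but Expression 2 = 1.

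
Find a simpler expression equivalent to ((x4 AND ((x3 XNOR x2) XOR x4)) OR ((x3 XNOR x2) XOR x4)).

By absorption (E OR (E AND v) = E):
= ((x3 XNOR x2) XOR x4)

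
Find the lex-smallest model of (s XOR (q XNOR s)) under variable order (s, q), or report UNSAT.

s=0, q=0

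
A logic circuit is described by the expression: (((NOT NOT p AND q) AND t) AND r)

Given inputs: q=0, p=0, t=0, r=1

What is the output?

Substituting: (((NOT NOT 0 AND 0) AND 0) AND 1)
= 0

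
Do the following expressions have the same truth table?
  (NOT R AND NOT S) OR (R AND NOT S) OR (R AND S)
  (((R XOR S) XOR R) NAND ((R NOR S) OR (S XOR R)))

Yes, they are equivalent — the two output columns agree on all 4 assignments:
R | S | Expression 1 | Expression 2
-----------------------------------
0 | 0 | 1 | 1
0 | 1 | 0 | 0
1 | 0 | 1 | 1
1 | 1 | 1 | 1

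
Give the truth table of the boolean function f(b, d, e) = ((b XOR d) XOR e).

b | d | e | Output
------------------
0 | 0 | 0 | 0
0 | 0 | 1 | 1
0 | 1 | 0 | 1
0 | 1 | 1 | 0
1 | 0 | 0 | 1
1 | 0 | 1 | 0
1 | 1 | 0 | 0
1 | 1 | 1 | 1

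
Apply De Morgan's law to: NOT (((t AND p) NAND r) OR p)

NOT ((t AND p) NAND r) AND NOT p
De Morgan's: NOT(OR of terms) = AND of negations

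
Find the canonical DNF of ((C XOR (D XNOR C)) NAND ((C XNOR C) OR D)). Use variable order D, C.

(D AND NOT C) OR (D AND C)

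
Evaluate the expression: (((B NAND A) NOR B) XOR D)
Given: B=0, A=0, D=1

Substituting: (((0 NAND 0) NOR 0) XOR 1)
= 1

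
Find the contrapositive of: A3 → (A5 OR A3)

Contrapositive: NOT (A5 OR A3) → NOT A3
Note: A statement and its contrapositive are logically equivalent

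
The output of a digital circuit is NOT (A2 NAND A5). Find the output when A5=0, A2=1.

Substituting: NOT (1 NAND 0)
= 0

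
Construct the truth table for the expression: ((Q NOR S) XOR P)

P | S | Q | Output
------------------
0 | 0 | 0 | 1
0 | 0 | 1 | 0
0 | 1 | 0 | 0
0 | 1 | 1 | 0
1 | 0 | 0 | 0
1 | 0 | 1 | 1
1 | 1 | 0 | 1
1 | 1 | 1 | 1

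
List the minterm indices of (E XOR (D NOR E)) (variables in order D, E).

Σm(0, 1, 3) = (NOT D AND NOT E) OR (NOT D AND E) OR (D AND E)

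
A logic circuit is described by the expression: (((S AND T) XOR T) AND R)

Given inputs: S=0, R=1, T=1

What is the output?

Substituting: (((0 AND 1) XOR 1) AND 1)
= 1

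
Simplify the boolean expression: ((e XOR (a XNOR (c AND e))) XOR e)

By XOR self-cancellation ((E XOR v) XOR v = E):
= (a XNOR (c AND e))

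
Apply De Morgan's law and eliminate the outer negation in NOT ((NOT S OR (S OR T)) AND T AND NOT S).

NOT (NOT S OR (S OR T)) OR NOT T OR S
De Morgan's: NOT(AND of terms) = OR of negations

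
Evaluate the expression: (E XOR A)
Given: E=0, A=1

Substituting: (0 XOR 1)
= 1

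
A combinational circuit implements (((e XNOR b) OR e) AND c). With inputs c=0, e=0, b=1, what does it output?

Substituting: (((0 XNOR 1) OR 0) AND 0)
= 0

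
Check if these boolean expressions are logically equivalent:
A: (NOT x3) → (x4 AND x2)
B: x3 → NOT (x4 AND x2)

No, Inverse is not equivalent to original (counterexample: x2=0, x4=0, x3=0)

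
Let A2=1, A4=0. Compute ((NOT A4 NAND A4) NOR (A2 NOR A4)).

Substituting: ((NOT 0 NAND 0) NOR (1 NOR 0))
= 0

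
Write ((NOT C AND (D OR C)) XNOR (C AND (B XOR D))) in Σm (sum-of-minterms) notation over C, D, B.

Σm(0, 1, 4, 7) = (NOT C AND NOT D AND NOT B) OR (NOT C AND NOT D AND B) OR (C AND NOT D AND NOT B) OR (C AND D AND B)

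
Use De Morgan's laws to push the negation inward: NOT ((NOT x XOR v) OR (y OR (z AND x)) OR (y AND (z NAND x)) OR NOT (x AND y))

NOT (NOT x XOR v) AND NOT (y OR (z AND x)) AND NOT (y AND (z NAND x)) AND (x AND y)
De Morgan's: NOT(OR of terms) = AND of negations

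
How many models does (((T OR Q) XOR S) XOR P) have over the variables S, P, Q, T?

Satisfying assignments: (0,0,0,1), (0,0,1,0), (0,0,1,1), (0,1,0,0), (1,0,0,0), (1,1,0,1), (1,1,1,0), (1,1,1,1)
Count: 8 out of 16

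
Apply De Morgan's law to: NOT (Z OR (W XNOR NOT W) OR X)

NOT Z AND NOT (W XNOR NOT W) AND NOT X
De Morgan's: NOT(OR of terms) = AND of negations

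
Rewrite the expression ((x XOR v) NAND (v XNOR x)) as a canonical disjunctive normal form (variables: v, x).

(NOT v AND NOT x) OR (NOT v AND x) OR (v AND NOT x) OR (v AND x)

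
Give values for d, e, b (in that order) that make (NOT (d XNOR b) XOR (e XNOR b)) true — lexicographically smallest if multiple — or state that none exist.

d=0, e=0, b=0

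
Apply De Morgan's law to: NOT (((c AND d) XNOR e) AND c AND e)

NOT ((c AND d) XNOR e) OR NOT c OR NOT e
De Morgan's: NOT(AND of terms) = OR of negations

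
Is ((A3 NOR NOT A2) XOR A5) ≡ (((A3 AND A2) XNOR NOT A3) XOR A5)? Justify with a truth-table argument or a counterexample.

No. Counterexample: with A3=0, A2=1, A5=0, Expression 1 = 1 but Expression 2 = 0.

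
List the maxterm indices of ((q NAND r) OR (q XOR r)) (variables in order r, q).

ΠM(3) = (NOT r OR NOT q)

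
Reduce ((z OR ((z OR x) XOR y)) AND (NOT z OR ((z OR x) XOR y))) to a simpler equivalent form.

By distribution ((E OR v) AND (E OR NOT v) = E):
= ((z OR x) XOR y)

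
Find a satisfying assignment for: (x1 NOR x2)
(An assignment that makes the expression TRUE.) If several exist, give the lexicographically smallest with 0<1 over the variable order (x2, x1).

x2=0, x1=0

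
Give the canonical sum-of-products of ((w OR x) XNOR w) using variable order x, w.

Σm(0, 1, 3) = (NOT x AND NOT w) OR (NOT x AND w) OR (x AND w)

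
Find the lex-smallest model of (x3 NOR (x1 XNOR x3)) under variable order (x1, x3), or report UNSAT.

x1=1, x3=0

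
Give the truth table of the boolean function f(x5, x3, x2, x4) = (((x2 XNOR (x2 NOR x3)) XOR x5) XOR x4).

x5 | x3 | x2 | x4 | Output
--------------------------
0 | 0 | 0 | 0 | 0
0 | 0 | 0 | 1 | 1
0 | 0 | 1 | 0 | 0
0 | 0 | 1 | 1 | 1
0 | 1 | 0 | 0 | 1
0 | 1 | 0 | 1 | 0
0 | 1 | 1 | 0 | 0
0 | 1 | 1 | 1 | 1
1 | 0 | 0 | 0 | 1
1 | 0 | 0 | 1 | 0
1 | 0 | 1 | 0 | 1
1 | 0 | 1 | 1 | 0
1 | 1 | 0 | 0 | 0
1 | 1 | 0 | 1 | 1
1 | 1 | 1 | 0 | 1
1 | 1 | 1 | 1 | 0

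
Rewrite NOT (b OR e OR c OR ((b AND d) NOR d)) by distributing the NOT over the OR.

NOT b AND NOT e AND NOT c AND NOT ((b AND d) NOR d)
De Morgan's: NOT(OR of terms) = AND of negations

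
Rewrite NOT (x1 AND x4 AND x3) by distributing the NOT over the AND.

NOT x1 OR NOT x4 OR NOT x3
De Morgan's: NOT(AND of terms) = OR of negations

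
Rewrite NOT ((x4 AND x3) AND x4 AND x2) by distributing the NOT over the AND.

NOT (x4 AND x3) OR NOT x4 OR NOT x2
De Morgan's: NOT(AND of terms) = OR of negations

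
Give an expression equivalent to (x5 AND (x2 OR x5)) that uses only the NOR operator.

((x5 NOR x5) NOR (((x2 NOR x5) NOR (x2 NOR x5)) NOR ((x2 NOR x5) NOR (x2 NOR x5))))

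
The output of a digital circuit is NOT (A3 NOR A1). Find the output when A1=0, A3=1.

Substituting: NOT (1 NOR 0)
= 1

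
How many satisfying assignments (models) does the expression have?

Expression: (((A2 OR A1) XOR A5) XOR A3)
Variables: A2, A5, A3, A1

Satisfying assignments: (0,0,0,1), (0,0,1,0), (0,1,0,0), (0,1,1,1), (1,0,0,0), (1,0,0,1), (1,1,1,0), (1,1,1,1)
Count: 8 out of 16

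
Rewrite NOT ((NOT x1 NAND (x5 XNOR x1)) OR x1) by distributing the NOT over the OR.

NOT (NOT x1 NAND (x5 XNOR x1)) AND NOT x1
De Morgan's: NOT(OR of terms) = AND of negations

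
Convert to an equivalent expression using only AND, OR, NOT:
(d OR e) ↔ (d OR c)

((d OR e) AND (d OR c)) OR (NOT (d OR e) AND NOT (d OR c))
(Biconditional = both true or both false)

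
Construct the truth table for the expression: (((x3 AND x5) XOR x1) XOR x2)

x1 | x5 | x3 | x2 | Output
--------------------------
0 | 0 | 0 | 0 | 0
0 | 0 | 0 | 1 | 1
0 | 0 | 1 | 0 | 0
0 | 0 | 1 | 1 | 1
0 | 1 | 0 | 0 | 0
0 | 1 | 0 | 1 | 1
0 | 1 | 1 | 0 | 1
0 | 1 | 1 | 1 | 0
1 | 0 | 0 | 0 | 1
1 | 0 | 0 | 1 | 0
1 | 0 | 1 | 0 | 1
1 | 0 | 1 | 1 | 0
1 | 1 | 0 | 0 | 1
1 | 1 | 0 | 1 | 0
1 | 1 | 1 | 0 | 0
1 | 1 | 1 | 1 | 1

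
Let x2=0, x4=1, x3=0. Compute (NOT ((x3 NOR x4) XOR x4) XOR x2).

Substituting: (NOT ((0 NOR 1) XOR 1) XOR 0)
= 0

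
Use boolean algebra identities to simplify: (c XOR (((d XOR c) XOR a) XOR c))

By XOR self-cancellation ((E XOR v) XOR v = E):
= ((d XOR c) XOR a)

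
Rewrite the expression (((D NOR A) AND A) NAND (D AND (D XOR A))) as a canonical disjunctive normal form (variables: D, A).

(NOT D AND NOT A) OR (NOT D AND A) OR (D AND NOT A) OR (D AND A)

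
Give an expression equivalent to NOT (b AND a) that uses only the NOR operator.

(((b NOR b) NOR (a NOR a)) NOR ((b NOR b) NOR (a NOR a)))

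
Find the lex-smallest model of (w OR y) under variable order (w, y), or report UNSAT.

w=0, y=1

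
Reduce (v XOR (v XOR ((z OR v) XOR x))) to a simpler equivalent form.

By XOR self-cancellation ((E XOR v) XOR v = E):
= ((z OR v) XOR x)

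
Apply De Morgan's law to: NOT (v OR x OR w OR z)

NOT v AND NOT x AND NOT w AND NOT z
De Morgan's: NOT(OR of terms) = AND of negations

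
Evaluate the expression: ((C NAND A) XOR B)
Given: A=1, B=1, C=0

Substituting: ((0 NAND 1) XOR 1)
= 0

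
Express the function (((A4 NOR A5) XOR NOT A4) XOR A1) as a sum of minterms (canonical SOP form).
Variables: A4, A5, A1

Σm(1, 2, 5, 7) = (NOT A4 AND NOT A5 AND A1) OR (NOT A4 AND A5 AND NOT A1) OR (A4 AND NOT A5 AND A1) OR (A4 AND A5 AND A1)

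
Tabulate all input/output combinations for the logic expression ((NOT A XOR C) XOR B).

A | C | B | Output
------------------
0 | 0 | 0 | 1
0 | 0 | 1 | 0
0 | 1 | 0 | 0
0 | 1 | 1 | 1
1 | 0 | 0 | 0
1 | 0 | 1 | 1
1 | 1 | 0 | 1
1 | 1 | 1 | 0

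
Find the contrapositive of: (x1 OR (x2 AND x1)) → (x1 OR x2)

Contrapositive: NOT (x1 OR x2) → NOT (x1 OR (x2 AND x1))
Note: A statement and its contrapositive are logically equivalent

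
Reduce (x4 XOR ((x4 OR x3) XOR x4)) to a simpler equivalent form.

By XOR self-cancellation ((E XOR v) XOR v = E):
= (x4 OR x3)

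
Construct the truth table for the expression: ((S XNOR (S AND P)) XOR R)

S | P | R | Output
------------------
0 | 0 | 0 | 1
0 | 0 | 1 | 0
0 | 1 | 0 | 1
0 | 1 | 1 | 0
1 | 0 | 0 | 0
1 | 0 | 1 | 1
1 | 1 | 0 | 1
1 | 1 | 1 | 0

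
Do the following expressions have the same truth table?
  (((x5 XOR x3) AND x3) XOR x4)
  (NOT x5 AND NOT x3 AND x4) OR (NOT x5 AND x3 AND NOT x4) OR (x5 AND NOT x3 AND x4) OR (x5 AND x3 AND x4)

Yes, they are equivalent — the two output columns agree on all 8 assignments:
x5 | x3 | x4 | Expression 1 | Expression 2
------------------------------------------
0 | 0 | 0 | 0 | 0
0 | 0 | 1 | 1 | 1
0 | 1 | 0 | 1 | 1
0 | 1 | 1 | 0 | 0
1 | 0 | 0 | 0 | 0
1 | 0 | 1 | 1 | 1
1 | 1 | 0 | 0 | 0
1 | 1 | 1 | 1 | 1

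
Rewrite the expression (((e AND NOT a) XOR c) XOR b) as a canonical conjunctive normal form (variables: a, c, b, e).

(a OR c OR b OR e) AND (a OR c OR NOT b OR NOT e) AND (a OR NOT c OR b OR NOT e) AND (a OR NOT c OR NOT b OR e) AND (NOT a OR c OR b OR e) AND (NOT a OR c OR b OR NOT e) AND (NOT a OR NOT c OR NOT b OR e) AND (NOT a OR NOT c OR NOT b OR NOT e)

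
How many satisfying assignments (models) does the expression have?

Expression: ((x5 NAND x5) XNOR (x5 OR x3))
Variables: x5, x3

Satisfying assignments: (0,1)
Count: 1 out of 4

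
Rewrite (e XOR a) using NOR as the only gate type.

((((e NOR a) NOR (e NOR a)) NOR ((e NOR a) NOR (e NOR a))) NOR ((((e NOR e) NOR (a NOR a)) NOR ((e NOR e) NOR (a NOR a))) NOR (((e NOR e) NOR (a NOR a)) NOR ((e NOR e) NOR (a NOR a)))))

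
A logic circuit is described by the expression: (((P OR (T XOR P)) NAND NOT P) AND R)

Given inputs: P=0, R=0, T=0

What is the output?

Substituting: (((0 OR (0 XOR 0)) NAND NOT 0) AND 0)
= 0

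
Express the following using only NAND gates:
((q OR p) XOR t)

((((q NAND q) NAND (p NAND p)) NAND (((q NAND q) NAND (p NAND p)) NAND t)) NAND (t NAND (((q NAND q) NAND (p NAND p)) NAND t)))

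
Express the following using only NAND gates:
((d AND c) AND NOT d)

((((d NAND c) NAND (d NAND c)) NAND (d NAND d)) NAND (((d NAND c) NAND (d NAND c)) NAND (d NAND d)))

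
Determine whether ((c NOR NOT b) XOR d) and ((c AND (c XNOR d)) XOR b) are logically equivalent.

No. Counterexample: with d=0, b=1, c=1, Expression 1 = 0 but Expression 2 = 1.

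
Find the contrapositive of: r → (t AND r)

Contrapositive: NOT (t AND r) → NOT r
Note: A statement and its contrapositive are logically equivalent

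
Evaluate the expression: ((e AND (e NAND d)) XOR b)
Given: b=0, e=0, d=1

Substituting: ((0 AND (0 NAND 1)) XOR 0)
= 0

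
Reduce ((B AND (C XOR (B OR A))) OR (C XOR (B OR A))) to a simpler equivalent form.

By absorption (E OR (E AND v) = E):
= (C XOR (B OR A))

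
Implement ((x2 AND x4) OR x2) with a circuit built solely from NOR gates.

((((x2 NOR x2) NOR (x4 NOR x4)) NOR x2) NOR (((x2 NOR x2) NOR (x4 NOR x4)) NOR x2))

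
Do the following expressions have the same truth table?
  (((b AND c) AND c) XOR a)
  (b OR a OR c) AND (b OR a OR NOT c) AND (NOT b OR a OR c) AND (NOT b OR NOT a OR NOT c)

Yes, they are equivalent — the two output columns agree on all 8 assignments:
b | a | c | Expression 1 | Expression 2
---------------------------------------
0 | 0 | 0 | 0 | 0
0 | 0 | 1 | 0 | 0
0 | 1 | 0 | 1 | 1
0 | 1 | 1 | 1 | 1
1 | 0 | 0 | 0 | 0
1 | 0 | 1 | 1 | 1
1 | 1 | 0 | 1 | 1
1 | 1 | 1 | 0 | 0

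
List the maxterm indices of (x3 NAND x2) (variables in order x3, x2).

ΠM(3) = (NOT x3 OR NOT x2)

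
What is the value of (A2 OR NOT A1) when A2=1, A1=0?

Substituting: (1 OR NOT 0)
= 1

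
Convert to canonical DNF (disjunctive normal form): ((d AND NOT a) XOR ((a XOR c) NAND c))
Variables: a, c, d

(NOT a AND NOT c AND NOT d) OR (NOT a AND c AND d) OR (a AND NOT c AND NOT d) OR (a AND NOT c AND d) OR (a AND c AND NOT d) OR (a AND c AND d)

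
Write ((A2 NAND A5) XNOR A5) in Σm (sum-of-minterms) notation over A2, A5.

Σm(1) = (NOT A2 AND A5)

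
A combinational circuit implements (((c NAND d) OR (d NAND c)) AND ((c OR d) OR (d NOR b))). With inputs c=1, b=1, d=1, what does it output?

Substituting: (((1 NAND 1) OR (1 NAND 1)) AND ((1 OR 1) OR (1 NOR 1)))
= 0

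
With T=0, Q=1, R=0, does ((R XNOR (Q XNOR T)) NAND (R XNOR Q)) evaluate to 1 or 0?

Substituting: ((0 XNOR (1 XNOR 0)) NAND (0 XNOR 1))
= 1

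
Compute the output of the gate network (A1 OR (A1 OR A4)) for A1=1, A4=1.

Substituting: (1 OR (1 OR 1))
= 1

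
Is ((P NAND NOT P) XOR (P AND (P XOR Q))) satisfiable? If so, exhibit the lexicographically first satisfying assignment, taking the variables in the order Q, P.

Q=0, P=0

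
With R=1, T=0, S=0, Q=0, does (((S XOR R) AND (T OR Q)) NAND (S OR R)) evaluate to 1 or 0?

Substituting: (((0 XOR 1) AND (0 OR 0)) NAND (0 OR 1))
= 1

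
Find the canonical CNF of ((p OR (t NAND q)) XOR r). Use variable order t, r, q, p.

(t OR NOT r OR q OR p) AND (t OR NOT r OR q OR NOT p) AND (t OR NOT r OR NOT q OR p) AND (t OR NOT r OR NOT q OR NOT p) AND (NOT t OR r OR NOT q OR p) AND (NOT t OR NOT r OR q OR p) AND (NOT t OR NOT r OR q OR NOT p) AND (NOT t OR NOT r OR NOT q OR NOT p)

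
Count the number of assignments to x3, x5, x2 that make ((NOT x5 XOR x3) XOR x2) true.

Satisfying assignments: (0,0,0), (0,1,1), (1,0,1), (1,1,0)
Count: 4 out of 8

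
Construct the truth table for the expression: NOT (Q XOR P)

Q | P | Output
--------------
0 | 0 | 1
0 | 1 | 0
1 | 0 | 0
1 | 1 | 1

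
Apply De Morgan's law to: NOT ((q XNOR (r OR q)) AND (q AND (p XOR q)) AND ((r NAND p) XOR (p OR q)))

NOT (q XNOR (r OR q)) OR NOT (q AND (p XOR q)) OR NOT ((r NAND p) XOR (p OR q))
De Morgan's: NOT(AND of terms) = OR of negations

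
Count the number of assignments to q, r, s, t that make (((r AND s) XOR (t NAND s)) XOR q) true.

Satisfying assignments: (0,0,0,0), (0,0,0,1), (0,0,1,0), (0,1,0,0), (0,1,0,1), (0,1,1,1), (1,0,1,1), (1,1,1,0)
Count: 8 out of 16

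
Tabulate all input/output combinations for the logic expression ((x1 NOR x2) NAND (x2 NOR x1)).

x1 | x2 | Output
----------------
0 | 0 | 0
0 | 1 | 1
1 | 0 | 1
1 | 1 | 1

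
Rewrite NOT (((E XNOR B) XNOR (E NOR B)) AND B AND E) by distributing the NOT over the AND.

NOT ((E XNOR B) XNOR (E NOR B)) OR NOT B OR NOT E
De Morgan's: NOT(AND of terms) = OR of negations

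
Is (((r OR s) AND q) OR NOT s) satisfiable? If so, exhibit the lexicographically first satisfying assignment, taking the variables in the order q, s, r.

q=0, s=0, r=0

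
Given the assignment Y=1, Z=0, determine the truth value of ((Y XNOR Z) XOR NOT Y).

Substituting: ((1 XNOR 0) XOR NOT 1)
= 0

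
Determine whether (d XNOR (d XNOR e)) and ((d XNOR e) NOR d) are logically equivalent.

No. Counterexample: with d=1, e=1, Expression 1 = 1 but Expression 2 = 0.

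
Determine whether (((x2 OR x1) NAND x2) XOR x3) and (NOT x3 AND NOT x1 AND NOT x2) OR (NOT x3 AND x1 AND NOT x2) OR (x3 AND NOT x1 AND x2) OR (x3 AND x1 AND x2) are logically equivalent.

Yes, they are equivalent — the two output columns agree on all 8 assignments:
x3 | x1 | x2 | Expression 1 | Expression 2
------------------------------------------
0 | 0 | 0 | 1 | 1
0 | 0 | 1 | 0 | 0
0 | 1 | 0 | 1 | 1
0 | 1 | 1 | 0 | 0
1 | 0 | 0 | 0 | 0
1 | 0 | 1 | 1 | 1
1 | 1 | 0 | 0 | 0
1 | 1 | 1 | 1 | 1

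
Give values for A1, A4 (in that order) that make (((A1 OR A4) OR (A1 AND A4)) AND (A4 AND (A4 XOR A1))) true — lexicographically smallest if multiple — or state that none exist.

A1=0, A4=1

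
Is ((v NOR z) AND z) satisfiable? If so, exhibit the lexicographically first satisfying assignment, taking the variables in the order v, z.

UNSATISFIABLE - no assignment makes this expression true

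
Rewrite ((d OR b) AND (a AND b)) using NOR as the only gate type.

((((d NOR b) NOR (d NOR b)) NOR ((d NOR b) NOR (d NOR b))) NOR (((a NOR a) NOR (b NOR b)) NOR ((a NOR a) NOR (b NOR b))))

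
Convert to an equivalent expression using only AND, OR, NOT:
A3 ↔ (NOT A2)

(A3 AND (NOT A2)) OR (NOT A3 AND A2)
(Biconditional = both true or both false)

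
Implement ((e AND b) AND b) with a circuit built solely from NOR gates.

((((e NOR e) NOR (b NOR b)) NOR ((e NOR e) NOR (b NOR b))) NOR (b NOR b))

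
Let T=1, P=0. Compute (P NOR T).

Substituting: (0 NOR 1)
= 0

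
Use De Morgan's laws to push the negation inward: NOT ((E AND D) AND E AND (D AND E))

NOT (E AND D) OR NOT E OR NOT (D AND E)
De Morgan's: NOT(AND of terms) = OR of negations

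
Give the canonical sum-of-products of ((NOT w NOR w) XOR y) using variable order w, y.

Σm(1, 3) = (NOT w AND y) OR (w AND y)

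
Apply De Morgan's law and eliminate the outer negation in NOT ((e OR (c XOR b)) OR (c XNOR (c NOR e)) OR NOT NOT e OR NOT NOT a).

NOT (e OR (c XOR b)) AND NOT (c XNOR (c NOR e)) AND NOT e AND NOT a
De Morgan's: NOT(OR of terms) = AND of negations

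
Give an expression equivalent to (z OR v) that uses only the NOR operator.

((z NOR v) NOR (z NOR v))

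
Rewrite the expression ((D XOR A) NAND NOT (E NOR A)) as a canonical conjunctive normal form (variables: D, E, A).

(D OR E OR NOT A) AND (D OR NOT E OR NOT A) AND (NOT D OR NOT E OR A)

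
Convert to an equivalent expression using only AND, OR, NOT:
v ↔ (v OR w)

(v AND (v OR w)) OR (NOT v AND NOT (v OR w))
(Biconditional = both true or both false)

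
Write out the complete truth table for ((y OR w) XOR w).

y | w | Output
--------------
0 | 0 | 0
0 | 1 | 0
1 | 0 | 1
1 | 1 | 0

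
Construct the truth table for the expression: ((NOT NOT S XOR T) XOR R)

T | R | S | Output
------------------
0 | 0 | 0 | 0
0 | 0 | 1 | 1
0 | 1 | 0 | 1
0 | 1 | 1 | 0
1 | 0 | 0 | 1
1 | 0 | 1 | 0
1 | 1 | 0 | 0
1 | 1 | 1 | 1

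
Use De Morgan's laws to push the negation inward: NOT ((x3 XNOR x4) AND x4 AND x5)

NOT (x3 XNOR x4) OR NOT x4 OR NOT x5
De Morgan's: NOT(AND of terms) = OR of negations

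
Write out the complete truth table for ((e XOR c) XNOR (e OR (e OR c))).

e | c | Output
--------------
0 | 0 | 1
0 | 1 | 1
1 | 0 | 1
1 | 1 | 0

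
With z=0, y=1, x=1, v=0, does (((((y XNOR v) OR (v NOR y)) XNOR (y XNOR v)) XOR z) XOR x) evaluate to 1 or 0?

Substituting: (((((1 XNOR 0) OR (0 NOR 1)) XNOR (1 XNOR 0)) XOR 0) XOR 1)
= 0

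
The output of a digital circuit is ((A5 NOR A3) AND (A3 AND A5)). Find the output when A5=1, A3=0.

Substituting: ((1 NOR 0) AND (0 AND 1))
= 0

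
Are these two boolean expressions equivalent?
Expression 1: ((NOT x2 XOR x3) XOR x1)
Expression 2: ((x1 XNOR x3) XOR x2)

Yes, they are equivalent — the two output columns agree on all 8 assignments:
x3 | x2 | x1 | Expression 1 | Expression 2
------------------------------------------
0 | 0 | 0 | 1 | 1
0 | 0 | 1 | 0 | 0
0 | 1 | 0 | 0 | 0
0 | 1 | 1 | 1 | 1
1 | 0 | 0 | 0 | 0
1 | 0 | 1 | 1 | 1
1 | 1 | 0 | 1 | 1
1 | 1 | 1 | 0 | 0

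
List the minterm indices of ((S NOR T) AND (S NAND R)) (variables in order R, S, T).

Σm(0, 4) = (NOT R AND NOT S AND NOT T) OR (R AND NOT S AND NOT T)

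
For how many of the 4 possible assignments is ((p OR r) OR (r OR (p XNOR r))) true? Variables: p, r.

Satisfying assignments: (0,0), (0,1), (1,0), (1,1)
Count: 4 out of 4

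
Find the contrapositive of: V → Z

Contrapositive: NOT Z → NOT V
Note: A statement and its contrapositive are logically equivalent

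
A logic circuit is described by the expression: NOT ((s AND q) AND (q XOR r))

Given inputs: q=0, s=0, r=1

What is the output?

Substituting: NOT ((0 AND 0) AND (0 XOR 1))
= 1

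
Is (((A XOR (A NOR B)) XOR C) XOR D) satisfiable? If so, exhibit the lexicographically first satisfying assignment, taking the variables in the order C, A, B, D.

C=0, A=0, B=0, D=0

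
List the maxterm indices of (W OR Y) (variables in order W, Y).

ΠM(0) = (W OR Y)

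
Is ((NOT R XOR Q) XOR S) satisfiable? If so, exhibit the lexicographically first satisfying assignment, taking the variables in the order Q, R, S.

Q=0, R=0, S=0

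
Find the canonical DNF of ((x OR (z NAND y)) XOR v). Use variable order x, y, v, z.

(NOT x AND NOT y AND NOT v AND NOT z) OR (NOT x AND NOT y AND NOT v AND z) OR (NOT x AND y AND NOT v AND NOT z) OR (NOT x AND y AND v AND z) OR (x AND NOT y AND NOT v AND NOT z) OR (x AND NOT y AND NOT v AND z) OR (x AND y AND NOT v AND NOT z) OR (x AND y AND NOT v AND z)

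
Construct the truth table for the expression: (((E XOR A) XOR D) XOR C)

E | D | A | C | Output
----------------------
0 | 0 | 0 | 0 | 0
0 | 0 | 0 | 1 | 1
0 | 0 | 1 | 0 | 1
0 | 0 | 1 | 1 | 0
0 | 1 | 0 | 0 | 1
0 | 1 | 0 | 1 | 0
0 | 1 | 1 | 0 | 0
0 | 1 | 1 | 1 | 1
1 | 0 | 0 | 0 | 1
1 | 0 | 0 | 1 | 0
1 | 0 | 1 | 0 | 0
1 | 0 | 1 | 1 | 1
1 | 1 | 0 | 0 | 0
1 | 1 | 0 | 1 | 1
1 | 1 | 1 | 0 | 1
1 | 1 | 1 | 1 | 0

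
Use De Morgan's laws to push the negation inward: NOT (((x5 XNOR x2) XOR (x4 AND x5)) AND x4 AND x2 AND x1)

NOT ((x5 XNOR x2) XOR (x4 AND x5)) OR NOT x4 OR NOT x2 OR NOT x1
De Morgan's: NOT(AND of terms) = OR of negations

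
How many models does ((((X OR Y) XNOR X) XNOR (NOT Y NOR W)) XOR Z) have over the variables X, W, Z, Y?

Satisfying assignments: (0,0,1,0), (0,0,1,1), (0,1,0,1), (0,1,1,0), (1,0,0,1), (1,0,1,0), (1,1,1,0), (1,1,1,1)
Count: 8 out of 16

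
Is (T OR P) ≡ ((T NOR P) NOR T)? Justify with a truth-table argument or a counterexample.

No. Counterexample: with P=0, T=1, Expression 1 = 1 but Expression 2 = 0.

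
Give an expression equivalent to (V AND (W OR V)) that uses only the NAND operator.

((V NAND ((W NAND W) NAND (V NAND V))) NAND (V NAND ((W NAND W) NAND (V NAND V))))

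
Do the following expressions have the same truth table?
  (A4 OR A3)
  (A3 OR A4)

Yes, they are equivalent — the two output columns agree on all 4 assignments:
A4 | A3 | Expression 1 | Expression 2
-------------------------------------
0 | 0 | 0 | 0
0 | 1 | 1 | 1
1 | 0 | 1 | 1
1 | 1 | 1 | 1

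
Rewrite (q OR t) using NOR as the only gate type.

((q NOR t) NOR (q NOR t))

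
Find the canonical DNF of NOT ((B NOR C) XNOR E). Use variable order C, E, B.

(NOT C AND NOT E AND NOT B) OR (NOT C AND E AND B) OR (C AND E AND NOT B) OR (C AND E AND B)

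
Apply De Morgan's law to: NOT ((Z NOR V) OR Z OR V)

NOT (Z NOR V) AND NOT Z AND NOT V
De Morgan's: NOT(OR of terms) = AND of negations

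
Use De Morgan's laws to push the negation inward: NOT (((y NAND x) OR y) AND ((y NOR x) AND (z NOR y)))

NOT ((y NAND x) OR y) OR NOT ((y NOR x) AND (z NOR y))
De Morgan's: NOT(AND of terms) = OR of negations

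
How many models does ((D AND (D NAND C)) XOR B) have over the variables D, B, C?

Satisfying assignments: (0,1,0), (0,1,1), (1,0,0), (1,1,1)
Count: 4 out of 8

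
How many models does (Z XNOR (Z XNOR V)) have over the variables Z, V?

Satisfying assignments: (0,1), (1,1)
Count: 2 out of 4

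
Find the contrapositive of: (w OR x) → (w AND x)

Contrapositive: NOT (w AND x) → NOT (w OR x)
Note: A statement and its contrapositive are logically equivalent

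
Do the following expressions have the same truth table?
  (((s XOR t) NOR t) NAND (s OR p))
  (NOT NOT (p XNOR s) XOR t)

No. Counterexample: with p=0, t=0, s=1, Expression 1 = 1 but Expression 2 = 0.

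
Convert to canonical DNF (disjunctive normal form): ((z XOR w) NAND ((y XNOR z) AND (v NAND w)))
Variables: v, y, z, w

(NOT v AND NOT y AND NOT z AND NOT w) OR (NOT v AND NOT y AND z AND NOT w) OR (NOT v AND NOT y AND z AND w) OR (NOT v AND y AND NOT z AND NOT w) OR (NOT v AND y AND NOT z AND w) OR (NOT v AND y AND z AND w) OR (v AND NOT y AND NOT z AND NOT w) OR (v AND NOT y AND NOT z AND w) OR (v AND NOT y AND z AND NOT w) OR (v AND NOT y AND z AND w) OR (v AND y AND NOT z AND NOT w) OR (v AND y AND NOT z AND w) OR (v AND y AND z AND w)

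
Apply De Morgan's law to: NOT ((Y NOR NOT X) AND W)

NOT (Y NOR NOT X) OR NOT W
De Morgan's: NOT(AND of terms) = OR of negations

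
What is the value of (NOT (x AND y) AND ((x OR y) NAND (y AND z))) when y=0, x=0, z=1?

Substituting: (NOT (0 AND 0) AND ((0 OR 0) NAND (0 AND 1)))
= 1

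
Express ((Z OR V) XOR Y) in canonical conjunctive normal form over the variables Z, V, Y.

(Z OR V OR Y) AND (Z OR NOT V OR NOT Y) AND (NOT Z OR V OR NOT Y) AND (NOT Z OR NOT V OR NOT Y)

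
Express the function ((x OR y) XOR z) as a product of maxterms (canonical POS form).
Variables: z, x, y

ΠM(0, 5, 6, 7) = (z OR x OR y) AND (NOT z OR x OR NOT y) AND (NOT z OR NOT x OR y) AND (NOT z OR NOT x OR NOT y)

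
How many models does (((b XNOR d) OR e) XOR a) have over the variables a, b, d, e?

Satisfying assignments: (0,0,0,0), (0,0,0,1), (0,0,1,1), (0,1,0,1), (0,1,1,0), (0,1,1,1), (1,0,1,0), (1,1,0,0)
Count: 8 out of 16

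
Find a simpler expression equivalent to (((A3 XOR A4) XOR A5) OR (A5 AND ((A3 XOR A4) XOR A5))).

By absorption (E OR (E AND v) = E):
= ((A3 XOR A4) XOR A5)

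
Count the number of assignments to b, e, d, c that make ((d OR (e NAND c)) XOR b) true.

Satisfying assignments: (0,0,0,0), (0,0,0,1), (0,0,1,0), (0,0,1,1), (0,1,0,0), (0,1,1,0), (0,1,1,1), (1,1,0,1)
Count: 8 out of 16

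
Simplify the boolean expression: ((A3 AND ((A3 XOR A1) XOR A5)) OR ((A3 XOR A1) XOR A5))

By absorption (E OR (E AND v) = E):
= ((A3 XOR A1) XOR A5)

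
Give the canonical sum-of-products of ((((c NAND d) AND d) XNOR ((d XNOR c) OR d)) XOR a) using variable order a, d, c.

Σm(1, 2, 4, 7) = (NOT a AND NOT d AND c) OR (NOT a AND d AND NOT c) OR (a AND NOT d AND NOT c) OR (a AND d AND c)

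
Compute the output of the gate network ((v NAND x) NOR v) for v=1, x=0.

Substituting: ((1 NAND 0) NOR 1)
= 0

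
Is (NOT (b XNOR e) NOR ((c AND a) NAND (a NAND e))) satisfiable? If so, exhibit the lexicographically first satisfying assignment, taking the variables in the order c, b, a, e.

c=1, b=0, a=1, e=0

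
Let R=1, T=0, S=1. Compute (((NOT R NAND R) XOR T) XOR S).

Substituting: (((NOT 1 NAND 1) XOR 0) XOR 1)
= 0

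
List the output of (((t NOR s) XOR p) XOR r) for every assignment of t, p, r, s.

t | p | r | s | Output
----------------------
0 | 0 | 0 | 0 | 1
0 | 0 | 0 | 1 | 0
0 | 0 | 1 | 0 | 0
0 | 0 | 1 | 1 | 1
0 | 1 | 0 | 0 | 0
0 | 1 | 0 | 1 | 1
0 | 1 | 1 | 0 | 1
0 | 1 | 1 | 1 | 0
1 | 0 | 0 | 0 | 0
1 | 0 | 0 | 1 | 0
1 | 0 | 1 | 0 | 1
1 | 0 | 1 | 1 | 1
1 | 1 | 0 | 0 | 1
1 | 1 | 0 | 1 | 1
1 | 1 | 1 | 0 | 0
1 | 1 | 1 | 1 | 0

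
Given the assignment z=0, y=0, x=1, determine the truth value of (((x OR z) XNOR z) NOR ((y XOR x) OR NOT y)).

Substituting: (((1 OR 0) XNOR 0) NOR ((0 XOR 1) OR NOT 0))
= 0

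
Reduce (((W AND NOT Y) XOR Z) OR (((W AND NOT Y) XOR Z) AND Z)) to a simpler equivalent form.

By absorption (E OR (E AND v) = E):
= ((W AND NOT Y) XOR Z)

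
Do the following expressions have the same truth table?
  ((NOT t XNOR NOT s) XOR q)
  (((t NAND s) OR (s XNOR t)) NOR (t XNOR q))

No. Counterexample: with t=0, q=0, s=0, Expression 1 = 1 but Expression 2 = 0.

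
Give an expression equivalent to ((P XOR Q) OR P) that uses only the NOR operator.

((((((P NOR Q) NOR (P NOR Q)) NOR ((P NOR Q) NOR (P NOR Q))) NOR ((((P NOR P) NOR (Q NOR Q)) NOR ((P NOR P) NOR (Q NOR Q))) NOR (((P NOR P) NOR (Q NOR Q)) NOR ((P NOR P) NOR (Q NOR Q))))) NOR P) NOR (((((P NOR Q) NOR (P NOR Q)) NOR ((P NOR Q) NOR (P NOR Q))) NOR ((((P NOR P) NOR (Q NOR Q)) NOR ((P NOR P) NOR (Q NOR Q))) NOR (((P NOR P) NOR (Q NOR Q)) NOR ((P NOR P) NOR (Q NOR Q))))) NOR P))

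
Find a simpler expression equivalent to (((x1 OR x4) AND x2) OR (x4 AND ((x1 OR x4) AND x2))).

By absorption (E OR (E AND v) = E):
= ((x1 OR x4) AND x2)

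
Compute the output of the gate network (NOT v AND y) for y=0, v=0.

Substituting: (NOT 0 AND 0)
= 0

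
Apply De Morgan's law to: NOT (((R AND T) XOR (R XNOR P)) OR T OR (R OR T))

NOT ((R AND T) XOR (R XNOR P)) AND NOT T AND NOT (R OR T)
De Morgan's: NOT(OR of terms) = AND of negations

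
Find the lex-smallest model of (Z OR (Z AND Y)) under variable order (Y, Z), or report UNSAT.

Y=0, Z=1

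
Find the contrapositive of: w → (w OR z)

Contrapositive: NOT (w OR z) → NOT w
Note: A statement and its contrapositive are logically equivalent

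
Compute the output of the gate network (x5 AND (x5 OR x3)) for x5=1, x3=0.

Substituting: (1 AND (1 OR 0))
= 1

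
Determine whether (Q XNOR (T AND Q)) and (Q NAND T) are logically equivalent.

No. Counterexample: with T=0, Q=1, Expression 1 = 0 but Expression 2 = 1.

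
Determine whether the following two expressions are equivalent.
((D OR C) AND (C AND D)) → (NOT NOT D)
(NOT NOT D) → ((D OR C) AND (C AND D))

No, Converse is not equivalent to original (counterexample: D=1, C=0)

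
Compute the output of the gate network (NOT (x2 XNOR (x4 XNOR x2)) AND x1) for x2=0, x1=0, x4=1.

Substituting: (NOT (0 XNOR (1 XNOR 0)) AND 0)
= 0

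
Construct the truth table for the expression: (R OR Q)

Q | R | Output
--------------
0 | 0 | 0
0 | 1 | 1
1 | 0 | 1
1 | 1 | 1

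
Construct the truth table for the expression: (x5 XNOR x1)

x1 | x5 | Output
----------------
0 | 0 | 1
0 | 1 | 0
1 | 0 | 0
1 | 1 | 1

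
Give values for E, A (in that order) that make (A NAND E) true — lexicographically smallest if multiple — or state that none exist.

E=0, A=0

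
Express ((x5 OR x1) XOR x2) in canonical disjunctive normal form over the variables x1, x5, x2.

(NOT x1 AND NOT x5 AND x2) OR (NOT x1 AND x5 AND NOT x2) OR (x1 AND NOT x5 AND NOT x2) OR (x1 AND x5 AND NOT x2)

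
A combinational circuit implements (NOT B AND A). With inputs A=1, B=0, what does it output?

Substituting: (NOT 0 AND 1)
= 1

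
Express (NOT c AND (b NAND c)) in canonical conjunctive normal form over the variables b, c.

(b OR NOT c) AND (NOT b OR NOT c)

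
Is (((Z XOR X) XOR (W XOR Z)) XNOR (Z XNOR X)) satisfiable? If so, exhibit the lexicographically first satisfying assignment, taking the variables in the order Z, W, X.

Z=0, W=1, X=0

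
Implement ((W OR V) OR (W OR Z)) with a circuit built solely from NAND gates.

((((W NAND W) NAND (V NAND V)) NAND ((W NAND W) NAND (V NAND V))) NAND (((W NAND W) NAND (Z NAND Z)) NAND ((W NAND W) NAND (Z NAND Z))))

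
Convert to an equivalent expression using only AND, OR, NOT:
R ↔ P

(R AND P) OR (NOT R AND NOT P)
(Biconditional = both true or both false)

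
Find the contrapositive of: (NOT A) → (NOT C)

Contrapositive: C → A
Note: A statement and its contrapositive are logically equivalent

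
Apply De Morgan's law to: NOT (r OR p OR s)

NOT r AND NOT p AND NOT s
De Morgan's: NOT(OR of terms) = AND of negations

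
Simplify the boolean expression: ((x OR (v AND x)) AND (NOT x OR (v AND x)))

By distribution ((E OR v) AND (E OR NOT v) = E):
= (v AND x)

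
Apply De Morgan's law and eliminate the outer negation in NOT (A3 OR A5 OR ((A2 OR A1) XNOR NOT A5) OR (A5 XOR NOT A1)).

NOT A3 AND NOT A5 AND NOT ((A2 OR A1) XNOR NOT A5) AND NOT (A5 XOR NOT A1)
De Morgan's: NOT(OR of terms) = AND of negations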